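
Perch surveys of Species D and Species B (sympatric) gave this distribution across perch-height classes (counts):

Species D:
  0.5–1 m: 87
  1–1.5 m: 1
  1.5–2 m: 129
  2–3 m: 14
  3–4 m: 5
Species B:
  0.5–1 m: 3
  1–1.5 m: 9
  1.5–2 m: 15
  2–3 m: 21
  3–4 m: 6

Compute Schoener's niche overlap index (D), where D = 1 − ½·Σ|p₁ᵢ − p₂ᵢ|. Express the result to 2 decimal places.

0.42

Proportions for Species D (n=236): 87/236=0.3686, 1/236=0.0042, 129/236=0.5466, 14/236=0.0593, 5/236=0.0212
Proportions for Species B (n=54): 3/54=0.0556, 9/54=0.1667, 15/54=0.2778, 21/54=0.3889, 6/54=0.1111
Σ|p₁ᵢ − p₂ᵢ| = 0.3130 + 0.1625 + 0.2688 + 0.3296 + 0.0899 = 1.1638
D = 1 − ½ × 1.1638 = 1 − 0.58190 = 0.41810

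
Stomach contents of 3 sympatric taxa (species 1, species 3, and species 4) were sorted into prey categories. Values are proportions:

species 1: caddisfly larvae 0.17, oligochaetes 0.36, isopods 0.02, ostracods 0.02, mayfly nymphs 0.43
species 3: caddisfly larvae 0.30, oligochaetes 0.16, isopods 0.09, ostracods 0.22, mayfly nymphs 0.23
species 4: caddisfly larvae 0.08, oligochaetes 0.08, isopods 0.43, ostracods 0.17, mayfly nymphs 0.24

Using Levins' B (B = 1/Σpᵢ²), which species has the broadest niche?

Σp_1ᵢ² = 0.17² + 0.36² + 0.02² + 0.02² + 0.43² = 0.0289 + 0.1296 + 0.0004 + 0.0004 + 0.1849 = 0.3442
B_1 = 1 / 0.3442 = 2.9053
Σp_3ᵢ² = 0.30² + 0.16² + 0.09² + 0.22² + 0.23² = 0.0900 + 0.0256 + 0.0081 + 0.0484 + 0.0529 = 0.2250
B_3 = 1 / 0.2250 = 4.4444
Σp_4ᵢ² = 0.08² + 0.08² + 0.43² + 0.17² + 0.24² = 0.0064 + 0.0064 + 0.1849 + 0.0289 + 0.0576 = 0.2842
B_4 = 1 / 0.2842 = 3.5186
Highest B → broadest niche (most generalist): species 3 (B = 4.44).

species 3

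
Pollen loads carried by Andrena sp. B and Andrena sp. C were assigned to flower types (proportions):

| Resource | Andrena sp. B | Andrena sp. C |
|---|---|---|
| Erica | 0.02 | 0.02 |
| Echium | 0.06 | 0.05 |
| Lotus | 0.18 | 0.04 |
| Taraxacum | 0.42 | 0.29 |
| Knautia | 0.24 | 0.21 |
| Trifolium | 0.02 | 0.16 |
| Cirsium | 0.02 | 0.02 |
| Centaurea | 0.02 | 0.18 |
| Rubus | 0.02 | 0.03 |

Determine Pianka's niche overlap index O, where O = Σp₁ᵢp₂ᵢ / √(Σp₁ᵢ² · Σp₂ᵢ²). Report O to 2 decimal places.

Σ p₁ᵢp₂ᵢ = 0.0004 + 0.0030 + 0.0072 + 0.1218 + 0.0504 + 0.0032 + 0.0004 + 0.0036 + 0.0006 = 0.1906
Σp_1ᵢ² = 0.02² + 0.06² + 0.18² + 0.42² + 0.24² + 0.02² + 0.02² + 0.02² + 0.02² = 0.0004 + 0.0036 + 0.0324 + 0.1764 + 0.0576 + 0.0004 + 0.0004 + 0.0004 + 0.0004 = 0.2720
Σp_2ᵢ² = 0.02² + 0.05² + 0.04² + 0.29² + 0.21² + 0.16² + 0.02² + 0.18² + 0.03² = 0.0004 + 0.0025 + 0.0016 + 0.0841 + 0.0441 + 0.0256 + 0.0004 + 0.0324 + 0.0009 = 0.1920
O = 0.1906 / √(0.2720 × 0.1920) = 0.1906 / 0.22853 = 0.8340

0.83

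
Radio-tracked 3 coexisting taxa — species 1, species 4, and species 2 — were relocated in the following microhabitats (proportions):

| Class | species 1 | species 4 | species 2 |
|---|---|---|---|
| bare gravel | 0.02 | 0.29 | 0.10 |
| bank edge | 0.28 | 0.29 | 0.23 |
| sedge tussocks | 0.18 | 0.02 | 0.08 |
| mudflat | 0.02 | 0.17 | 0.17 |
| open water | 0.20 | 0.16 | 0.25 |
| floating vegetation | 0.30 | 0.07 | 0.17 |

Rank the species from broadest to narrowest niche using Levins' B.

Σp_1ᵢ² = 0.02² + 0.28² + 0.18² + 0.02² + 0.20² + 0.30² = 0.0004 + 0.0784 + 0.0324 + 0.0004 + 0.0400 + 0.0900 = 0.2416
B_1 = 1 / 0.2416 = 4.1391
Σp_4ᵢ² = 0.29² + 0.29² + 0.02² + 0.17² + 0.16² + 0.07² = 0.0841 + 0.0841 + 0.0004 + 0.0289 + 0.0256 + 0.0049 = 0.2280
B_4 = 1 / 0.2280 = 4.3860
Σp_2ᵢ² = 0.10² + 0.23² + 0.08² + 0.17² + 0.25² + 0.17² = 0.0100 + 0.0529 + 0.0064 + 0.0289 + 0.0625 + 0.0289 = 0.1896
B_2 = 1 / 0.1896 = 5.2743
Ranking by B (broadest → narrowest): species 2 (5.27) > species 4 (4.39) > species 1 (4.14)

species 2 > species 4 > species 1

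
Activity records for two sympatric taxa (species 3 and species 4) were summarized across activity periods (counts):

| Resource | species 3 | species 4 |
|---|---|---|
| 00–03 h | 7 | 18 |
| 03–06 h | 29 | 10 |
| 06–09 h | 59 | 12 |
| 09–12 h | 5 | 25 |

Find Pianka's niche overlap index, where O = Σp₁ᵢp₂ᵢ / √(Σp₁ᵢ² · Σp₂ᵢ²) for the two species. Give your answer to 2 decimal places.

Proportions for species 3 (n=100): 7/100=0.0700, 29/100=0.2900, 59/100=0.5900, 5/100=0.0500
Proportions for species 4 (n=65): 18/65=0.2769, 10/65=0.1538, 12/65=0.1846, 25/65=0.3846
Σ p₁ᵢp₂ᵢ = 0.019383 + 0.044602 + 0.108914 + 0.019230 = 0.192129
Σp_1ᵢ² = 0.0700² + 0.2900² + 0.5900² + 0.0500² = 0.004900 + 0.084100 + 0.348100 + 0.002500 = 0.439600
Σp_2ᵢ² = 0.2769² + 0.1538² + 0.1846² + 0.3846² = 0.076674 + 0.023654 + 0.034077 + 0.147917 = 0.282322
O = 0.192129 / √(0.439600 × 0.282322) = 0.192129 / 0.3522907 = 0.5454

0.55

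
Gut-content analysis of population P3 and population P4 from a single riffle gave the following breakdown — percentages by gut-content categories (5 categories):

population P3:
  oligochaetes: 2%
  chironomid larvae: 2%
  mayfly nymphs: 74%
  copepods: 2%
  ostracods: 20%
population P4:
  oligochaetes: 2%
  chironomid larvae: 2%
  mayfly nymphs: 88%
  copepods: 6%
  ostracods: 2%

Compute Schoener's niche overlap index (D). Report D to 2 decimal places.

Convert percentages to proportions (divide by 100).
Σ|p₁ᵢ − p₂ᵢ| = 0.00 + 0.00 + 0.14 + 0.04 + 0.18 = 0.36
D = 1 − ½ × 0.36 = 1 − 0.180 = 0.8200

0.82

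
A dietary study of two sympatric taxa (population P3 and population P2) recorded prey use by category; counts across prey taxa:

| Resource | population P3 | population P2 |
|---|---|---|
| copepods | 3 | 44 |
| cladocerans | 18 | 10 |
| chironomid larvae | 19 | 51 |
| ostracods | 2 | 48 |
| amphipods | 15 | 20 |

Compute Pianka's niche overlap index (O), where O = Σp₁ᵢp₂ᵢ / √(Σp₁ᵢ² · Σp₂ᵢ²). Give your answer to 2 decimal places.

Proportions for population P3 (n=57): 3/57=0.0526, 18/57=0.3158, 19/57=0.3333, 2/57=0.0351, 15/57=0.2632
Proportions for population P2 (n=173): 44/173=0.2543, 10/173=0.0578, 51/173=0.2948, 48/173=0.2775, 20/173=0.1156
Σ p₁ᵢp₂ᵢ = 0.013376 + 0.018253 + 0.098257 + 0.009740 + 0.030426 = 0.170052
Σp_1ᵢ² = 0.0526² + 0.3158² + 0.3333² + 0.0351² + 0.2632² = 0.002767 + 0.099730 + 0.111089 + 0.001232 + 0.069274 = 0.284092
Σp_2ᵢ² = 0.2543² + 0.0578² + 0.2948² + 0.2775² + 0.1156² = 0.064668 + 0.003341 + 0.086907 + 0.077006 + 0.013363 = 0.245285
O = 0.170052 / √(0.284092 × 0.245285) = 0.170052 / 0.2639763 = 0.6442

0.64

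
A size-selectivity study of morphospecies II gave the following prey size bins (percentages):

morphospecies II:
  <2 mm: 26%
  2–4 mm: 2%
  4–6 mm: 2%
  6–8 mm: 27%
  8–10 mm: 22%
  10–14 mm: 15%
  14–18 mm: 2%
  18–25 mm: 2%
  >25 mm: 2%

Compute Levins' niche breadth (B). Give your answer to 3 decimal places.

Convert percentages to proportions (divide by 100).
Σpᵢ² = 0.26² + 0.02² + 0.02² + 0.27² + 0.22² + 0.15² + 0.02² + 0.02² + 0.02² = 0.0676 + 0.0004 + 0.0004 + 0.0729 + 0.0484 + 0.0225 + 0.0004 + 0.0004 + 0.0004 = 0.2134
B = 1 / 0.2134 = 4.68604

4.686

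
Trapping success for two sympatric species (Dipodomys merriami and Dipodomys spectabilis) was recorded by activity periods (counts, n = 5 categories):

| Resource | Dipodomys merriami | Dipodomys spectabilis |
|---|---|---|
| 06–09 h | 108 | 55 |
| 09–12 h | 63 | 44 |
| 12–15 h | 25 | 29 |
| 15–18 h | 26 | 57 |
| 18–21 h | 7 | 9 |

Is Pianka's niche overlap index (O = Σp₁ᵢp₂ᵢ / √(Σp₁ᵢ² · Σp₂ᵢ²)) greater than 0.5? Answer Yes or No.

Proportions for Dipodomys merriami (n=229): 108/229=0.4716, 63/229=0.2751, 25/229=0.1092, 26/229=0.1135, 7/229=0.0306
Proportions for Dipodomys spectabilis (n=194): 55/194=0.2835, 44/194=0.2268, 29/194=0.1495, 57/194=0.2938, 9/194=0.0464
Σ p₁ᵢp₂ᵢ = 0.133699 + 0.062393 + 0.016325 + 0.033346 + 0.001420 = 0.247183
Σp_1ᵢ² = 0.4716² + 0.2751² + 0.1092² + 0.1135² + 0.0306² = 0.222407 + 0.075680 + 0.011925 + 0.012882 + 0.000936 = 0.323830
Σp_2ᵢ² = 0.2835² + 0.2268² + 0.1495² + 0.2938² + 0.0464² = 0.080372 + 0.051438 + 0.022350 + 0.086318 + 0.002153 = 0.242631
O = 0.247183 / √(0.323830 × 0.242631) = 0.247183 / 0.2803055 = 0.8818
O = 0.8818 > 0.5 → Yes.

Yes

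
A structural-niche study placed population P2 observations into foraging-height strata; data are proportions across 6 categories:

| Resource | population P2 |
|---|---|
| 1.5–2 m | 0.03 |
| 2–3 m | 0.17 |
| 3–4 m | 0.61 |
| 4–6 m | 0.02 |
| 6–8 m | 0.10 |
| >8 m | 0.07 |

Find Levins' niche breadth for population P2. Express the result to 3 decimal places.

2.397

Σpᵢ² = 0.03² + 0.17² + 0.61² + 0.02² + 0.10² + 0.07² = 0.0009 + 0.0289 + 0.3721 + 0.0004 + 0.0100 + 0.0049 = 0.4172
B = 1 / 0.4172 = 2.39693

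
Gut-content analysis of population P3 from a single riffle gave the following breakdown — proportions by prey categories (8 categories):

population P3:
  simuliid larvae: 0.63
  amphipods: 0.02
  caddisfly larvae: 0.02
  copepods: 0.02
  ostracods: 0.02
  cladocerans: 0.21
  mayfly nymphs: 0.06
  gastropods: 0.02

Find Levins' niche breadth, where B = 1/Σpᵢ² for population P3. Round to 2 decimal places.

2.24

Σpᵢ² = 0.63² + 0.02² + 0.02² + 0.02² + 0.02² + 0.21² + 0.06² + 0.02² = 0.3969 + 0.0004 + 0.0004 + 0.0004 + 0.0004 + 0.0441 + 0.0036 + 0.0004 = 0.4466
B = 1 / 0.4466 = 2.2391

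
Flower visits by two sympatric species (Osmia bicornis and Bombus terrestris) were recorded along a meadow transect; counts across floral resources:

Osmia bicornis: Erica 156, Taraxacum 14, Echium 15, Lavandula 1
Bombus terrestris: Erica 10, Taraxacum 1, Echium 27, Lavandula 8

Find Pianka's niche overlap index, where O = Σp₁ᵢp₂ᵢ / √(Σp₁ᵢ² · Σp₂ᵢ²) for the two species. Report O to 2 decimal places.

Proportions for Osmia bicornis (n=186): 156/186=0.8387, 14/186=0.0753, 15/186=0.0806, 1/186=0.0054
Proportions for Bombus terrestris (n=46): 10/46=0.2174, 1/46=0.0217, 27/46=0.5870, 8/46=0.1739
Σ p₁ᵢp₂ᵢ = 0.182333 + 0.001634 + 0.047312 + 0.000939 = 0.232218
Σp_1ᵢ² = 0.8387² + 0.0753² + 0.0806² + 0.0054² = 0.703418 + 0.005670 + 0.006496 + 0.000029 = 0.715613
Σp_2ᵢ² = 0.2174² + 0.0217² + 0.5870² + 0.1739² = 0.047263 + 0.000471 + 0.344569 + 0.030241 = 0.422544
O = 0.232218 / √(0.715613 × 0.422544) = 0.232218 / 0.5498891 = 0.4223

0.42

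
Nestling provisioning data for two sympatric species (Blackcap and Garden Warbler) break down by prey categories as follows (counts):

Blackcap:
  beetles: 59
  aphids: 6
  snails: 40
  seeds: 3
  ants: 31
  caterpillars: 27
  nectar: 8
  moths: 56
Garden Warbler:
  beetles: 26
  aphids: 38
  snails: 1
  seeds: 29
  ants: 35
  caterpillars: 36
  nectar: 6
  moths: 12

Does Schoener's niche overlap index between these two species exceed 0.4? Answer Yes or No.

Yes

Proportions for Blackcap (n=230): 59/230=0.2565, 6/230=0.0261, 40/230=0.1739, 3/230=0.0130, 31/230=0.1348, 27/230=0.1174, 8/230=0.0348, 56/230=0.2435
Proportions for Garden Warbler (n=183): 26/183=0.1421, 38/183=0.2077, 1/183=0.0055, 29/183=0.1585, 35/183=0.1913, 36/183=0.1967, 6/183=0.0328, 12/183=0.0656
Σ|p₁ᵢ − p₂ᵢ| = 0.1144 + 0.1816 + 0.1684 + 0.1455 + 0.0565 + 0.0793 + 0.0020 + 0.1779 = 0.9256
D = 1 − ½ × 0.9256 = 1 − 0.46280 = 0.53720
D = 0.53720 > 0.4 → Yes.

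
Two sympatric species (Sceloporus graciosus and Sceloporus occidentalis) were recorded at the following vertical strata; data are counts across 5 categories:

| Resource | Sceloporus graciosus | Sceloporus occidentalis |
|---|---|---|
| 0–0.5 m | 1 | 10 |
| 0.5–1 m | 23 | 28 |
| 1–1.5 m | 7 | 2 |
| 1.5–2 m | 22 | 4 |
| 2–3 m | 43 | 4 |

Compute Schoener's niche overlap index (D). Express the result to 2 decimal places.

Proportions for Sceloporus graciosus (n=96): 1/96=0.0104, 23/96=0.2396, 7/96=0.0729, 22/96=0.2292, 43/96=0.4479
Proportions for Sceloporus occidentalis (n=48): 10/48=0.2083, 28/48=0.5833, 2/48=0.0417, 4/48=0.0833, 4/48=0.0833
Σ|p₁ᵢ − p₂ᵢ| = 0.1979 + 0.3437 + 0.0312 + 0.1459 + 0.3646 = 1.0833
D = 1 − ½ × 1.0833 = 1 − 0.54165 = 0.45835

0.46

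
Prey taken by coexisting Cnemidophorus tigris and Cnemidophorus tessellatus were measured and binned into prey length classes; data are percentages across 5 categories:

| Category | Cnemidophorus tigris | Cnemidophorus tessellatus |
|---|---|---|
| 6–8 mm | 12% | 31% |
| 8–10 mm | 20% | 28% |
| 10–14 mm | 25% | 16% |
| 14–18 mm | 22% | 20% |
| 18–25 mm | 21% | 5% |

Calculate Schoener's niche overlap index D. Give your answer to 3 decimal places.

0.730

Convert percentages to proportions (divide by 100).
Σ|p₁ᵢ − p₂ᵢ| = 0.19 + 0.08 + 0.09 + 0.02 + 0.16 = 0.54
D = 1 − ½ × 0.54 = 1 − 0.270 = 0.73000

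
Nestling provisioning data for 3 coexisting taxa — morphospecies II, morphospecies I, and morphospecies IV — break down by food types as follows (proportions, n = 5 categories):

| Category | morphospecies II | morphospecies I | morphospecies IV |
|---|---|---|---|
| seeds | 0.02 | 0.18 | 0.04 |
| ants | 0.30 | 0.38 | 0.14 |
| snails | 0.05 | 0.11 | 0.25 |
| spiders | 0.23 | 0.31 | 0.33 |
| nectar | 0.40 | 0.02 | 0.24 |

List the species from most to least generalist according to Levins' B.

morphospecies IV > morphospecies I > morphospecies II

Σp_IIᵢ² = 0.02² + 0.30² + 0.05² + 0.23² + 0.40² = 0.0004 + 0.0900 + 0.0025 + 0.0529 + 0.1600 = 0.3058
B_II = 1 / 0.3058 = 3.2701
Σp_Iᵢ² = 0.18² + 0.38² + 0.11² + 0.31² + 0.02² = 0.0324 + 0.1444 + 0.0121 + 0.0961 + 0.0004 = 0.2854
B_I = 1 / 0.2854 = 3.5039
Σp_IVᵢ² = 0.04² + 0.14² + 0.25² + 0.33² + 0.24² = 0.0016 + 0.0196 + 0.0625 + 0.1089 + 0.0576 = 0.2502
B_IV = 1 / 0.2502 = 3.9968
Ranking by B (broadest → narrowest): morphospecies IV (4.00) > morphospecies I (3.50) > morphospecies II (3.27)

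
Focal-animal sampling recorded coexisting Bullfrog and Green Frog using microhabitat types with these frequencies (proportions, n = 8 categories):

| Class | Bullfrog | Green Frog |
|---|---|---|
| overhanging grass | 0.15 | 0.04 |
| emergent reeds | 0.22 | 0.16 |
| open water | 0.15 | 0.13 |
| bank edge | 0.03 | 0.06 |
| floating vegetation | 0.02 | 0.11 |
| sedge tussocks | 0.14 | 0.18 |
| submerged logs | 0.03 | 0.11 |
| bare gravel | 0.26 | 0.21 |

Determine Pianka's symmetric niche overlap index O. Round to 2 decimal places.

0.90

Σ p₁ᵢp₂ᵢ = 0.0060 + 0.0352 + 0.0195 + 0.0018 + 0.0022 + 0.0252 + 0.0033 + 0.0546 = 0.1478
Σp_1ᵢ² = 0.15² + 0.22² + 0.15² + 0.03² + 0.02² + 0.14² + 0.03² + 0.26² = 0.0225 + 0.0484 + 0.0225 + 0.0009 + 0.0004 + 0.0196 + 0.0009 + 0.0676 = 0.1828
Σp_2ᵢ² = 0.04² + 0.16² + 0.13² + 0.06² + 0.11² + 0.18² + 0.11² + 0.21² = 0.0016 + 0.0256 + 0.0169 + 0.0036 + 0.0121 + 0.0324 + 0.0121 + 0.0441 = 0.1484
O = 0.1478 / √(0.1828 × 0.1484) = 0.1478 / 0.16470 = 0.8974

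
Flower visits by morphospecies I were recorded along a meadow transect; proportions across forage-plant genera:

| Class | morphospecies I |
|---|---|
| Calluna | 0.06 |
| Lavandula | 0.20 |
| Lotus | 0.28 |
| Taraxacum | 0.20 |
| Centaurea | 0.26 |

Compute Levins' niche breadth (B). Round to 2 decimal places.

Σpᵢ² = 0.06² + 0.20² + 0.28² + 0.20² + 0.26² = 0.0036 + 0.0400 + 0.0784 + 0.0400 + 0.0676 = 0.2296
B = 1 / 0.2296 = 4.3554

4.36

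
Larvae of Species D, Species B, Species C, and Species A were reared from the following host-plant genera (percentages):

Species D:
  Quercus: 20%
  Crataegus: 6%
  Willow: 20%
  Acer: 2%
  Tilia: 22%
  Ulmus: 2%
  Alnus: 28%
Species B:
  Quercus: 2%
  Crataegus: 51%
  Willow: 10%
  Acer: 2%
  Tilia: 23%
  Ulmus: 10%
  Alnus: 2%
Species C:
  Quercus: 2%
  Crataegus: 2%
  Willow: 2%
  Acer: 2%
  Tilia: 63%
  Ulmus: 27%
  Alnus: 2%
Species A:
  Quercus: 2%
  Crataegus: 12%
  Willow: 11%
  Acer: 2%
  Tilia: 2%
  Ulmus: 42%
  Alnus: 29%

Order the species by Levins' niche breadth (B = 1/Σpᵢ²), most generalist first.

Convert percentages to proportions (divide by 100).
Σp_Dᵢ² = 0.20² + 0.06² + 0.20² + 0.02² + 0.22² + 0.02² + 0.28² = 0.0400 + 0.0036 + 0.0400 + 0.0004 + 0.0484 + 0.0004 + 0.0784 = 0.2112
B_D = 1 / 0.2112 = 4.7348
Σp_Bᵢ² = 0.02² + 0.51² + 0.10² + 0.02² + 0.23² + 0.10² + 0.02² = 0.0004 + 0.2601 + 0.0100 + 0.0004 + 0.0529 + 0.0100 + 0.0004 = 0.3342
B_B = 1 / 0.3342 = 2.9922
Σp_Cᵢ² = 0.02² + 0.02² + 0.02² + 0.02² + 0.63² + 0.27² + 0.02² = 0.0004 + 0.0004 + 0.0004 + 0.0004 + 0.3969 + 0.0729 + 0.0004 = 0.4718
B_C = 1 / 0.4718 = 2.1195
Σp_Aᵢ² = 0.02² + 0.12² + 0.11² + 0.02² + 0.02² + 0.42² + 0.29² = 0.0004 + 0.0144 + 0.0121 + 0.0004 + 0.0004 + 0.1764 + 0.0841 = 0.2882
B_A = 1 / 0.2882 = 3.4698
Ranking by B (broadest → narrowest): Species D (4.73) > Species A (3.47) > Species B (2.99) > Species C (2.12)

Species D > Species A > Species B > Species C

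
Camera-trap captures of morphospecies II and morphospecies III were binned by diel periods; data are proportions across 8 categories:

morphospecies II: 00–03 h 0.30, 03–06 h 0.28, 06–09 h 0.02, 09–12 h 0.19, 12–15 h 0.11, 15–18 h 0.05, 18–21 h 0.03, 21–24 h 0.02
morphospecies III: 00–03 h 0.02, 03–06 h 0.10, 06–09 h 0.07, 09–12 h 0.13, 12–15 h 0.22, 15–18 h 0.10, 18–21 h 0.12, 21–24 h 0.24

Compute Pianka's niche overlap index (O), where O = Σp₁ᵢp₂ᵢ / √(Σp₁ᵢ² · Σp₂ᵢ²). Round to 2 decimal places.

0.52

Σ p₁ᵢp₂ᵢ = 0.0060 + 0.0280 + 0.0014 + 0.0247 + 0.0242 + 0.0050 + 0.0036 + 0.0048 = 0.0977
Σp_1ᵢ² = 0.30² + 0.28² + 0.02² + 0.19² + 0.11² + 0.05² + 0.03² + 0.02² = 0.0900 + 0.0784 + 0.0004 + 0.0361 + 0.0121 + 0.0025 + 0.0009 + 0.0004 = 0.2208
Σp_2ᵢ² = 0.02² + 0.10² + 0.07² + 0.13² + 0.22² + 0.10² + 0.12² + 0.24² = 0.0004 + 0.0100 + 0.0049 + 0.0169 + 0.0484 + 0.0100 + 0.0144 + 0.0576 = 0.1626
O = 0.0977 / √(0.2208 × 0.1626) = 0.0977 / 0.18948 = 0.5156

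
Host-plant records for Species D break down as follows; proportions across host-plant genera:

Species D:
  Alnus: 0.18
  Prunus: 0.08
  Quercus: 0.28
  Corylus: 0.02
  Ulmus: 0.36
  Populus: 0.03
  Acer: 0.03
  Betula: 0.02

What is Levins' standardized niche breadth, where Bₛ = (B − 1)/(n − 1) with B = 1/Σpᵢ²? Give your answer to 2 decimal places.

Σpᵢ² = 0.18² + 0.08² + 0.28² + 0.02² + 0.36² + 0.03² + 0.03² + 0.02² = 0.0324 + 0.0064 + 0.0784 + 0.0004 + 0.1296 + 0.0009 + 0.0009 + 0.0004 = 0.2494
B = 1 / 0.2494 = 4.0096
Bₛ = (B − 1)/(n − 1) = (4.0096 − 1)/(8 − 1) = 3.0096/7 = 0.4299

0.43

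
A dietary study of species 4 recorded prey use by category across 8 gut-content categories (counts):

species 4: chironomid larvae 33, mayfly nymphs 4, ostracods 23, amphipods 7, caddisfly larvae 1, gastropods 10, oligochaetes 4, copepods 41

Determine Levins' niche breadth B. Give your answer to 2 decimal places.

4.35

Proportions for species 4 (n=123): 33/123=0.2683, 4/123=0.0325, 23/123=0.1870, 7/123=0.0569, 1/123=0.0081, 10/123=0.0813, 4/123=0.0325, 41/123=0.3333
Σpᵢ² = 0.2683² + 0.0325² + 0.1870² + 0.0569² + 0.0081² + 0.0813² + 0.0325² + 0.3333² = 0.071985 + 0.001056 + 0.034969 + 0.003238 + 0.000066 + 0.006610 + 0.001056 + 0.111089 = 0.230069
B = 1 / 0.230069 = 4.3465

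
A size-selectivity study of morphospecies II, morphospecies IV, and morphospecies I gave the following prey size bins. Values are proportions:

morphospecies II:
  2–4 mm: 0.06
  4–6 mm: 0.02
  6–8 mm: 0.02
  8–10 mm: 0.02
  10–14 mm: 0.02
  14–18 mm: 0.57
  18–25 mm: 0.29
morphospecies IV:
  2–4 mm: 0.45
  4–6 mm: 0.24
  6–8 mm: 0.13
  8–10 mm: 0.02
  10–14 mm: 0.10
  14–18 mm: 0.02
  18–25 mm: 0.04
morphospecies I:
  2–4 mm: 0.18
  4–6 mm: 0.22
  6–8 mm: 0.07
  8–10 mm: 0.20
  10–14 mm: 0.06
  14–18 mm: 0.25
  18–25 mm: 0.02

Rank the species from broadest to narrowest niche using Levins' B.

Σp_IIᵢ² = 0.06² + 0.02² + 0.02² + 0.02² + 0.02² + 0.57² + 0.29² = 0.0036 + 0.0004 + 0.0004 + 0.0004 + 0.0004 + 0.3249 + 0.0841 = 0.4142
B_II = 1 / 0.4142 = 2.4143
Σp_IVᵢ² = 0.45² + 0.24² + 0.13² + 0.02² + 0.10² + 0.02² + 0.04² = 0.2025 + 0.0576 + 0.0169 + 0.0004 + 0.0100 + 0.0004 + 0.0016 = 0.2894
B_IV = 1 / 0.2894 = 3.4554
Σp_Iᵢ² = 0.18² + 0.22² + 0.07² + 0.20² + 0.06² + 0.25² + 0.02² = 0.0324 + 0.0484 + 0.0049 + 0.0400 + 0.0036 + 0.0625 + 0.0004 = 0.1922
B_I = 1 / 0.1922 = 5.2029
Ranking by B (broadest → narrowest): morphospecies I (5.20) > morphospecies IV (3.46) > morphospecies II (2.41)

morphospecies I > morphospecies IV > morphospecies II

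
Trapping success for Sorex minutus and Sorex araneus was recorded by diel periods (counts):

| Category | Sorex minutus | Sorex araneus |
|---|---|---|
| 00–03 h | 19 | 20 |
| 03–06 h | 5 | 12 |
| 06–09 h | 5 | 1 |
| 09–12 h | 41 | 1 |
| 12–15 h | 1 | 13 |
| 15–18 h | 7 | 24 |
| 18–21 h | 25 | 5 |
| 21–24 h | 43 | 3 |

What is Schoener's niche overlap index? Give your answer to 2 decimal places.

Proportions for Sorex minutus (n=146): 19/146=0.1301, 5/146=0.0342, 5/146=0.0342, 41/146=0.2808, 1/146=0.0068, 7/146=0.0479, 25/146=0.1712, 43/146=0.2945
Proportions for Sorex araneus (n=79): 20/79=0.2532, 12/79=0.1519, 1/79=0.0127, 1/79=0.0127, 13/79=0.1646, 24/79=0.3038, 5/79=0.0633, 3/79=0.0380
Σ|p₁ᵢ − p₂ᵢ| = 0.1231 + 0.1177 + 0.0215 + 0.2681 + 0.1578 + 0.2559 + 0.1079 + 0.2565 = 1.3085
D = 1 − ½ × 1.3085 = 1 − 0.65425 = 0.34575

0.35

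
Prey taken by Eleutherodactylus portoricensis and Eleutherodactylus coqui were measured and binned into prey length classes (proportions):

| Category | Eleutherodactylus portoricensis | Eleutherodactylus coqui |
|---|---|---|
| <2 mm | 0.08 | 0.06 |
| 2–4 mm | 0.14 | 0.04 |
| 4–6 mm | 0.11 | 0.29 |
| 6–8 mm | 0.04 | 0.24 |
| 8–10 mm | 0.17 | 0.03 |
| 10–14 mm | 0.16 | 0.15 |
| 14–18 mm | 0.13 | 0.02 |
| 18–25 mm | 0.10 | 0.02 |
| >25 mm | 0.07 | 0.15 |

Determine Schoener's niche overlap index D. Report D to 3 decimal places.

0.540

Σ|p₁ᵢ − p₂ᵢ| = 0.02 + 0.10 + 0.18 + 0.20 + 0.14 + 0.01 + 0.11 + 0.08 + 0.08 = 0.92
D = 1 − ½ × 0.92 = 1 − 0.460 = 0.54000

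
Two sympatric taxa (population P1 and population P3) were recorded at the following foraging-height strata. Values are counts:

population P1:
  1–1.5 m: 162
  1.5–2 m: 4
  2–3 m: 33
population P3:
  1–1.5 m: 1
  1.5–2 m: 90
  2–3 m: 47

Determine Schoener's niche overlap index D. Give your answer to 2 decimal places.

Proportions for population P1 (n=199): 162/199=0.8141, 4/199=0.0201, 33/199=0.1658
Proportions for population P3 (n=138): 1/138=0.0072, 90/138=0.6522, 47/138=0.3406
Σ|p₁ᵢ − p₂ᵢ| = 0.8069 + 0.6321 + 0.1748 = 1.6138
D = 1 − ½ × 1.6138 = 1 − 0.80690 = 0.19310

0.19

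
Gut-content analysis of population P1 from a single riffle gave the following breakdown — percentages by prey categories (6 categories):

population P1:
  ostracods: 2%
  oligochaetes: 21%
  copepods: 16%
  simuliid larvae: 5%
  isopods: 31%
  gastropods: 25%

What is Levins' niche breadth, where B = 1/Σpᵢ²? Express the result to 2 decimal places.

Convert percentages to proportions (divide by 100).
Σpᵢ² = 0.02² + 0.21² + 0.16² + 0.05² + 0.31² + 0.25² = 0.0004 + 0.0441 + 0.0256 + 0.0025 + 0.0961 + 0.0625 = 0.2312
B = 1 / 0.2312 = 4.3253

4.33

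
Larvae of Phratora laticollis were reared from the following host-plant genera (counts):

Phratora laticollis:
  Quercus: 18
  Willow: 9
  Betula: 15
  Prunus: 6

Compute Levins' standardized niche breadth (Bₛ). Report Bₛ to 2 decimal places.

0.82

Proportions for Phratora laticollis (n=48): 18/48=0.3750, 9/48=0.1875, 15/48=0.3125, 6/48=0.1250
Σpᵢ² = 0.3750² + 0.1875² + 0.3125² + 0.1250² = 0.140625 + 0.035156 + 0.097656 + 0.015625 = 0.289062
B = 1 / 0.289062 = 3.4595
Bₛ = (B − 1)/(n − 1) = (3.4595 − 1)/(4 − 1) = 2.4595/3 = 0.8198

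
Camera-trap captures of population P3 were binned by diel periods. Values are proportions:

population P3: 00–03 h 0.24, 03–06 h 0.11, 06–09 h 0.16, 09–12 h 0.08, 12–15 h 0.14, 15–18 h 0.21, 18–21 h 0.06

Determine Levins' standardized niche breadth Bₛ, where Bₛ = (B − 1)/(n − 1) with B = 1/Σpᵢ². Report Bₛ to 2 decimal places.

0.82

Σpᵢ² = 0.24² + 0.11² + 0.16² + 0.08² + 0.14² + 0.21² + 0.06² = 0.0576 + 0.0121 + 0.0256 + 0.0064 + 0.0196 + 0.0441 + 0.0036 = 0.1690
B = 1 / 0.1690 = 5.9172
Bₛ = (B − 1)/(n − 1) = (5.9172 − 1)/(7 − 1) = 4.9172/6 = 0.8195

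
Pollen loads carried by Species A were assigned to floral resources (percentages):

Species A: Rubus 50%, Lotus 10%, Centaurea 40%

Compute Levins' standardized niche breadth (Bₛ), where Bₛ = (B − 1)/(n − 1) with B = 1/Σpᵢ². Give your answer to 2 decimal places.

Convert percentages to proportions (divide by 100).
Σpᵢ² = 0.50² + 0.10² + 0.40² = 0.2500 + 0.0100 + 0.1600 = 0.4200
B = 1 / 0.4200 = 2.3810
Bₛ = (B − 1)/(n − 1) = (2.3810 − 1)/(3 − 1) = 1.3810/2 = 0.6905

0.69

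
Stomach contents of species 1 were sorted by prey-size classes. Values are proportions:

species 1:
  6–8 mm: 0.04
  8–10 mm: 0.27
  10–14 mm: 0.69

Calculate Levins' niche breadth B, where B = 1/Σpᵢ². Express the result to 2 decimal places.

1.82

Σpᵢ² = 0.04² + 0.27² + 0.69² = 0.0016 + 0.0729 + 0.4761 = 0.5506
B = 1 / 0.5506 = 1.8162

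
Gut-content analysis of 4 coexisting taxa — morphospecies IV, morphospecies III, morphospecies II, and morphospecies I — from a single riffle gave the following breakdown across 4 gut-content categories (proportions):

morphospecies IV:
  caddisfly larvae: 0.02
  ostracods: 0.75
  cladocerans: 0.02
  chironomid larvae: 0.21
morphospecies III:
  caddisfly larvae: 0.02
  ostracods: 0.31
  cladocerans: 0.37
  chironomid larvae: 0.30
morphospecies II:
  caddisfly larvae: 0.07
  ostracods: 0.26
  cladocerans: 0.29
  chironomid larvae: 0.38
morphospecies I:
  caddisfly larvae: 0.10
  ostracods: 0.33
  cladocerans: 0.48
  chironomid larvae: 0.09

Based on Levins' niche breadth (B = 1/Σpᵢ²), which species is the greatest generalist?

Σp_IVᵢ² = 0.02² + 0.75² + 0.02² + 0.21² = 0.0004 + 0.5625 + 0.0004 + 0.0441 = 0.6074
B_IV = 1 / 0.6074 = 1.6464
Σp_IIIᵢ² = 0.02² + 0.31² + 0.37² + 0.30² = 0.0004 + 0.0961 + 0.1369 + 0.0900 = 0.3234
B_III = 1 / 0.3234 = 3.0921
Σp_IIᵢ² = 0.07² + 0.26² + 0.29² + 0.38² = 0.0049 + 0.0676 + 0.0841 + 0.1444 = 0.3010
B_II = 1 / 0.3010 = 3.3223
Σp_Iᵢ² = 0.10² + 0.33² + 0.48² + 0.09² = 0.0100 + 0.1089 + 0.2304 + 0.0081 = 0.3574
B_I = 1 / 0.3574 = 2.7980
Highest B → broadest niche (most generalist): morphospecies II (B = 3.32).

morphospecies II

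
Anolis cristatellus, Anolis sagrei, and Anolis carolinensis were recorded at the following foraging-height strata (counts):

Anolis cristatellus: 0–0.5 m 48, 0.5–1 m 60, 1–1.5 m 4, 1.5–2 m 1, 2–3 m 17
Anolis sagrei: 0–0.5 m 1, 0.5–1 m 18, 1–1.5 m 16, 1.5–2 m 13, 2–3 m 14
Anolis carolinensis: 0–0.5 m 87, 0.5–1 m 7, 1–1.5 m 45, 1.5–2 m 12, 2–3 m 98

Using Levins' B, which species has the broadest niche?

Proportions for Anolis cristatellus (n=130): 48/130=0.3692, 60/130=0.4615, 4/130=0.0308, 1/130=0.0077, 17/130=0.1308
Proportions for Anolis sagrei (n=62): 1/62=0.0161, 18/62=0.2903, 16/62=0.2581, 13/62=0.2097, 14/62=0.2258
Proportions for Anolis carolinensis (n=249): 87/249=0.3494, 7/249=0.0281, 45/249=0.1807, 12/249=0.0482, 98/249=0.3936
Σp_crisᵢ² = 0.3692² + 0.4615² + 0.0308² + 0.0077² + 0.1308² = 0.136309 + 0.212982 + 0.000949 + 0.000059 + 0.017109 = 0.367408
B_cris = 1 / 0.367408 = 2.7218
Σp_sagrᵢ² = 0.0161² + 0.2903² + 0.2581² + 0.2097² + 0.2258² = 0.000259 + 0.084274 + 0.066616 + 0.043974 + 0.050986 = 0.246109
B_sagr = 1 / 0.246109 = 4.0632
Σp_caroᵢ² = 0.3494² + 0.0281² + 0.1807² + 0.0482² + 0.3936² = 0.122080 + 0.000790 + 0.032652 + 0.002323 + 0.154921 = 0.312766
B_caro = 1 / 0.312766 = 3.1973
Highest B → broadest niche (most generalist): Anolis sagrei (B = 4.06).

Anolis sagrei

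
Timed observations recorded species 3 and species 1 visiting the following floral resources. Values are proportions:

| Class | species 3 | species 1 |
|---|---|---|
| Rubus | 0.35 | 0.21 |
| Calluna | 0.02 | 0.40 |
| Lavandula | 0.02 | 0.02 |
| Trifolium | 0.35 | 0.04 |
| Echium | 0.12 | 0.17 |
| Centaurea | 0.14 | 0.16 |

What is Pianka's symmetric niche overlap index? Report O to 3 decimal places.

0.514

Σ p₁ᵢp₂ᵢ = 0.0735 + 0.0080 + 0.0004 + 0.0140 + 0.0204 + 0.0224 = 0.1387
Σp_1ᵢ² = 0.35² + 0.02² + 0.02² + 0.35² + 0.12² + 0.14² = 0.1225 + 0.0004 + 0.0004 + 0.1225 + 0.0144 + 0.0196 = 0.2798
Σp_2ᵢ² = 0.21² + 0.40² + 0.02² + 0.04² + 0.17² + 0.16² = 0.0441 + 0.1600 + 0.0004 + 0.0016 + 0.0289 + 0.0256 = 0.2606
O = 0.1387 / √(0.2798 × 0.2606) = 0.1387 / 0.270029 = 0.51365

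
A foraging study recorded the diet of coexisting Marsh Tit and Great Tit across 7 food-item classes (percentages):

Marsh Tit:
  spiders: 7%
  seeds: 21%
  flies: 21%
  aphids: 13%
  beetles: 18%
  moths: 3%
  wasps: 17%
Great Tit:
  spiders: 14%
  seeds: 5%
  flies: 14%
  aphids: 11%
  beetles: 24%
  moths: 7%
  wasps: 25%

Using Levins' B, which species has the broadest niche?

Convert percentages to proportions (divide by 100).
Σp_Marsᵢ² = 0.07² + 0.21² + 0.21² + 0.13² + 0.18² + 0.03² + 0.17² = 0.0049 + 0.0441 + 0.0441 + 0.0169 + 0.0324 + 0.0009 + 0.0289 = 0.1722
B_Mars = 1 / 0.1722 = 5.8072
Σp_Greaᵢ² = 0.14² + 0.05² + 0.14² + 0.11² + 0.24² + 0.07² + 0.25² = 0.0196 + 0.0025 + 0.0196 + 0.0121 + 0.0576 + 0.0049 + 0.0625 = 0.1788
B_Grea = 1 / 0.1788 = 5.5928
Highest B → broadest niche (most generalist): Marsh Tit (B = 5.81).

Marsh Tit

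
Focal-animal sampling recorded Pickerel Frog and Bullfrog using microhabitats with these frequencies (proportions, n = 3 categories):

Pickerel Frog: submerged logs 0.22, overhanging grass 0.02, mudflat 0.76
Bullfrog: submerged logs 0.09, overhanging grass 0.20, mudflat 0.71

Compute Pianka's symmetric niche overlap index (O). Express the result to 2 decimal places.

Σ p₁ᵢp₂ᵢ = 0.0198 + 0.0040 + 0.5396 = 0.5634
Σp_1ᵢ² = 0.22² + 0.02² + 0.76² = 0.0484 + 0.0004 + 0.5776 = 0.6264
Σp_2ᵢ² = 0.09² + 0.20² + 0.71² = 0.0081 + 0.0400 + 0.5041 = 0.5522
O = 0.5634 / √(0.6264 × 0.5522) = 0.5634 / 0.58813 = 0.9580

0.96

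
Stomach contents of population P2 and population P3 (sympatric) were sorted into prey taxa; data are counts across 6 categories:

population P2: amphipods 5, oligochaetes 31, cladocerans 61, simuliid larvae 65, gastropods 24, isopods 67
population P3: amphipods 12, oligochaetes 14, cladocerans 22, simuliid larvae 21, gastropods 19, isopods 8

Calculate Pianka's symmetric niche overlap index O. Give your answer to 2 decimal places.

0.86

Proportions for population P2 (n=253): 5/253=0.0198, 31/253=0.1225, 61/253=0.2411, 65/253=0.2569, 24/253=0.0949, 67/253=0.2648
Proportions for population P3 (n=96): 12/96=0.1250, 14/96=0.1458, 22/96=0.2292, 21/96=0.2188, 19/96=0.1979, 8/96=0.0833
Σ p₁ᵢp₂ᵢ = 0.002475 + 0.017861 + 0.055260 + 0.056210 + 0.018781 + 0.022058 = 0.172645
Σp_1ᵢ² = 0.0198² + 0.1225² + 0.2411² + 0.2569² + 0.0949² + 0.2648² = 0.000392 + 0.015006 + 0.058129 + 0.065998 + 0.009006 + 0.070119 = 0.218650
Σp_2ᵢ² = 0.1250² + 0.1458² + 0.2292² + 0.2188² + 0.1979² + 0.0833² = 0.015625 + 0.021258 + 0.052533 + 0.047873 + 0.039164 + 0.006939 = 0.183392
O = 0.172645 / √(0.218650 × 0.183392) = 0.172645 / 0.2002465 = 0.8622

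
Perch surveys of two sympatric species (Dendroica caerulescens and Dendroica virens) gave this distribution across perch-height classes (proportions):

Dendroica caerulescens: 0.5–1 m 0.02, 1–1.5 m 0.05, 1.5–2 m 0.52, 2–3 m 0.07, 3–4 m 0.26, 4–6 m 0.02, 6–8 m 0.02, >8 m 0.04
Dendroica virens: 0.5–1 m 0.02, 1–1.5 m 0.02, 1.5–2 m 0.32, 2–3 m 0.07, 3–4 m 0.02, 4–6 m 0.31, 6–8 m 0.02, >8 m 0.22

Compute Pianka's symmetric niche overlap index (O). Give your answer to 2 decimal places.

0.65

Σ p₁ᵢp₂ᵢ = 0.0004 + 0.0010 + 0.1664 + 0.0049 + 0.0052 + 0.0062 + 0.0004 + 0.0088 = 0.1933
Σp_1ᵢ² = 0.02² + 0.05² + 0.52² + 0.07² + 0.26² + 0.02² + 0.02² + 0.04² = 0.0004 + 0.0025 + 0.2704 + 0.0049 + 0.0676 + 0.0004 + 0.0004 + 0.0016 = 0.3482
Σp_2ᵢ² = 0.02² + 0.02² + 0.32² + 0.07² + 0.02² + 0.31² + 0.02² + 0.22² = 0.0004 + 0.0004 + 0.1024 + 0.0049 + 0.0004 + 0.0961 + 0.0004 + 0.0484 = 0.2534
O = 0.1933 / √(0.3482 × 0.2534) = 0.1933 / 0.29704 = 0.6508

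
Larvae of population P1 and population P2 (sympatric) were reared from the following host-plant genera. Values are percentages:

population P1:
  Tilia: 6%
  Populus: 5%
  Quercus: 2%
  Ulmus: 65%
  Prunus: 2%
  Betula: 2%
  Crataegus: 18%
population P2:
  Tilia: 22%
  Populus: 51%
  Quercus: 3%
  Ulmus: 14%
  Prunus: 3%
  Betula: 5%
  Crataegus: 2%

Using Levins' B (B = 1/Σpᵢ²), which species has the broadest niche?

population P2

Convert percentages to proportions (divide by 100).
Σp_P1ᵢ² = 0.06² + 0.05² + 0.02² + 0.65² + 0.02² + 0.02² + 0.18² = 0.0036 + 0.0025 + 0.0004 + 0.4225 + 0.0004 + 0.0004 + 0.0324 = 0.4622
B_P1 = 1 / 0.4622 = 2.1636
Σp_P2ᵢ² = 0.22² + 0.51² + 0.03² + 0.14² + 0.03² + 0.05² + 0.02² = 0.0484 + 0.2601 + 0.0009 + 0.0196 + 0.0009 + 0.0025 + 0.0004 = 0.3328
B_P2 = 1 / 0.3328 = 3.0048
Highest B → broadest niche (most generalist): population P2 (B = 3.00).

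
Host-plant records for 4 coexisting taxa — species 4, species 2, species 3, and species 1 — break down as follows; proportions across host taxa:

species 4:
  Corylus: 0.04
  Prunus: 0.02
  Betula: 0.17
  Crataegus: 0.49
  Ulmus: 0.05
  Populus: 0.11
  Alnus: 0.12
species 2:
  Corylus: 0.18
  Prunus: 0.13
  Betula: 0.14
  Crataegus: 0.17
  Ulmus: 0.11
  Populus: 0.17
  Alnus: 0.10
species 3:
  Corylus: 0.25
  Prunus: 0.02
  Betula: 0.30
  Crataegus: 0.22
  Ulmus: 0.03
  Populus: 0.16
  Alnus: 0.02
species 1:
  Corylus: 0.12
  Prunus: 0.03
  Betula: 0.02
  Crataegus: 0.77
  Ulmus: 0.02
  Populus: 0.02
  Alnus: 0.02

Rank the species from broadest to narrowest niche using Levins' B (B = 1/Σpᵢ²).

species 2 > species 3 > species 4 > species 1

Σp_4ᵢ² = 0.04² + 0.02² + 0.17² + 0.49² + 0.05² + 0.11² + 0.12² = 0.0016 + 0.0004 + 0.0289 + 0.2401 + 0.0025 + 0.0121 + 0.0144 = 0.3000
B_4 = 1 / 0.3000 = 3.3333
Σp_2ᵢ² = 0.18² + 0.13² + 0.14² + 0.17² + 0.11² + 0.17² + 0.10² = 0.0324 + 0.0169 + 0.0196 + 0.0289 + 0.0121 + 0.0289 + 0.0100 = 0.1488
B_2 = 1 / 0.1488 = 6.7204
Σp_3ᵢ² = 0.25² + 0.02² + 0.30² + 0.22² + 0.03² + 0.16² + 0.02² = 0.0625 + 0.0004 + 0.0900 + 0.0484 + 0.0009 + 0.0256 + 0.0004 = 0.2282
B_3 = 1 / 0.2282 = 4.3821
Σp_1ᵢ² = 0.12² + 0.03² + 0.02² + 0.77² + 0.02² + 0.02² + 0.02² = 0.0144 + 0.0009 + 0.0004 + 0.5929 + 0.0004 + 0.0004 + 0.0004 = 0.6098
B_1 = 1 / 0.6098 = 1.6399
Ranking by B (broadest → narrowest): species 2 (6.72) > species 3 (4.38) > species 4 (3.33) > species 1 (1.64)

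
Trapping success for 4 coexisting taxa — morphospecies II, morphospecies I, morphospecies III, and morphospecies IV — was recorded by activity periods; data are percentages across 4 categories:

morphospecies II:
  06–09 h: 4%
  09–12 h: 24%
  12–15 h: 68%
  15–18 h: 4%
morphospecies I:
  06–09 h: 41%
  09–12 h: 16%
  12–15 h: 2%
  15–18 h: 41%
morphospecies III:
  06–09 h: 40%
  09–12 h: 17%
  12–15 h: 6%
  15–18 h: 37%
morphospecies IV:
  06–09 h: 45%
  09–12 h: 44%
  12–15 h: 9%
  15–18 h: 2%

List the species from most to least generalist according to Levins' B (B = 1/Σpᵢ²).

Convert percentages to proportions (divide by 100).
Σp_IIᵢ² = 0.04² + 0.24² + 0.68² + 0.04² = 0.0016 + 0.0576 + 0.4624 + 0.0016 = 0.5232
B_II = 1 / 0.5232 = 1.9113
Σp_Iᵢ² = 0.41² + 0.16² + 0.02² + 0.41² = 0.1681 + 0.0256 + 0.0004 + 0.1681 = 0.3622
B_I = 1 / 0.3622 = 2.7609
Σp_IIIᵢ² = 0.40² + 0.17² + 0.06² + 0.37² = 0.1600 + 0.0289 + 0.0036 + 0.1369 = 0.3294
B_III = 1 / 0.3294 = 3.0358
Σp_IVᵢ² = 0.45² + 0.44² + 0.09² + 0.02² = 0.2025 + 0.1936 + 0.0081 + 0.0004 = 0.4046
B_IV = 1 / 0.4046 = 2.4716
Ranking by B (broadest → narrowest): morphospecies III (3.04) > morphospecies I (2.76) > morphospecies IV (2.47) > morphospecies II (1.91)

morphospecies III > morphospecies I > morphospecies IV > morphospecies II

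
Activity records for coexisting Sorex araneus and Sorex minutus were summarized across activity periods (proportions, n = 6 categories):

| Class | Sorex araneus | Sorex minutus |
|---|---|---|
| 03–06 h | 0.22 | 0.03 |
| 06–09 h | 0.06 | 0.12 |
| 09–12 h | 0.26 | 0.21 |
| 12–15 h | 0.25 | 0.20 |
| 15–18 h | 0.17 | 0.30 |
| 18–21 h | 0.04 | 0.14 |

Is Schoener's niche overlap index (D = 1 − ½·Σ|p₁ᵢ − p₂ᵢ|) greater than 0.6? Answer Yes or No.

Σ|p₁ᵢ − p₂ᵢ| = 0.19 + 0.06 + 0.05 + 0.05 + 0.13 + 0.10 = 0.58
D = 1 − ½ × 0.58 = 1 − 0.290 = 0.7100
D = 0.7100 > 0.6 → Yes.

Yes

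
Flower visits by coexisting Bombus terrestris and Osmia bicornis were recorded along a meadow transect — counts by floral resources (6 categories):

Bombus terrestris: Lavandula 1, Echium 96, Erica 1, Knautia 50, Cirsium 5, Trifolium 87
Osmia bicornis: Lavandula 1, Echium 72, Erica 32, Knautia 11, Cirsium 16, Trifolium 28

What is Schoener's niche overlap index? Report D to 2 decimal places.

0.67

Proportions for Bombus terrestris (n=240): 1/240=0.0042, 96/240=0.4000, 1/240=0.0042, 50/240=0.2083, 5/240=0.0208, 87/240=0.3625
Proportions for Osmia bicornis (n=160): 1/160=0.0063, 72/160=0.4500, 32/160=0.2000, 11/160=0.0688, 16/160=0.1000, 28/160=0.1750
Σ|p₁ᵢ − p₂ᵢ| = 0.0021 + 0.0500 + 0.1958 + 0.1395 + 0.0792 + 0.1875 = 0.6541
D = 1 − ½ × 0.6541 = 1 − 0.32705 = 0.67295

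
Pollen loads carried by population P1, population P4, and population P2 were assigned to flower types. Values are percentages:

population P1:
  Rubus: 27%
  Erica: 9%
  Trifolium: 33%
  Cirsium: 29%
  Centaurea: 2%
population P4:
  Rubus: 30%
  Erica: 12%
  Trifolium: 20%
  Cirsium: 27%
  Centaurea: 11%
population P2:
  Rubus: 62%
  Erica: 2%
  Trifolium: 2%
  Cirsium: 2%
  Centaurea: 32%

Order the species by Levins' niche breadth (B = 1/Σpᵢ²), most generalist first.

population P4 > population P1 > population P2

Convert percentages to proportions (divide by 100).
Σp_P1ᵢ² = 0.27² + 0.09² + 0.33² + 0.29² + 0.02² = 0.0729 + 0.0081 + 0.1089 + 0.0841 + 0.0004 = 0.2744
B_P1 = 1 / 0.2744 = 3.6443
Σp_P4ᵢ² = 0.30² + 0.12² + 0.20² + 0.27² + 0.11² = 0.0900 + 0.0144 + 0.0400 + 0.0729 + 0.0121 = 0.2294
B_P4 = 1 / 0.2294 = 4.3592
Σp_P2ᵢ² = 0.62² + 0.02² + 0.02² + 0.02² + 0.32² = 0.3844 + 0.0004 + 0.0004 + 0.0004 + 0.1024 = 0.4880
B_P2 = 1 / 0.4880 = 2.0492
Ranking by B (broadest → narrowest): population P4 (4.36) > population P1 (3.64) > population P2 (2.05)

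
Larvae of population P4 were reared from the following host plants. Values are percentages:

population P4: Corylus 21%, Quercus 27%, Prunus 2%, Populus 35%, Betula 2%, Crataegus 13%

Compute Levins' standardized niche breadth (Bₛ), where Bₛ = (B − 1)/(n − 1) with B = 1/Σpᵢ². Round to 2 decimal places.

0.58

Convert percentages to proportions (divide by 100).
Σpᵢ² = 0.21² + 0.27² + 0.02² + 0.35² + 0.02² + 0.13² = 0.0441 + 0.0729 + 0.0004 + 0.1225 + 0.0004 + 0.0169 = 0.2572
B = 1 / 0.2572 = 3.8880
Bₛ = (B − 1)/(n − 1) = (3.8880 − 1)/(6 − 1) = 2.8880/5 = 0.5776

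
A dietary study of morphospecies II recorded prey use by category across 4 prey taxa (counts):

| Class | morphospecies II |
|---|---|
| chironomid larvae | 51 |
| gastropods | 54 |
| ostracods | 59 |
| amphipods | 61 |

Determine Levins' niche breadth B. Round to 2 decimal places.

3.98

Proportions for morphospecies II (n=225): 51/225=0.2267, 54/225=0.2400, 59/225=0.2622, 61/225=0.2711
Σpᵢ² = 0.2267² + 0.2400² + 0.2622² + 0.2711² = 0.051393 + 0.057600 + 0.068749 + 0.073495 = 0.251237
B = 1 / 0.251237 = 3.9803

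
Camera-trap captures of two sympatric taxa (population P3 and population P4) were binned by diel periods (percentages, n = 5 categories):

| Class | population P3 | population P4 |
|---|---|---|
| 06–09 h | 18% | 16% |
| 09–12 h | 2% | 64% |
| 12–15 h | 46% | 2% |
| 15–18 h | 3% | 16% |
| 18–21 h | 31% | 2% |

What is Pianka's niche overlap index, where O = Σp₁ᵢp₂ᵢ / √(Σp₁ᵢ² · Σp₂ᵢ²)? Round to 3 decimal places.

Convert percentages to proportions (divide by 100).
Σ p₁ᵢp₂ᵢ = 0.0288 + 0.0128 + 0.0092 + 0.0048 + 0.0062 = 0.0618
Σp_1ᵢ² = 0.18² + 0.02² + 0.46² + 0.03² + 0.31² = 0.0324 + 0.0004 + 0.2116 + 0.0009 + 0.0961 = 0.3414
Σp_2ᵢ² = 0.16² + 0.64² + 0.02² + 0.16² + 0.02² = 0.0256 + 0.4096 + 0.0004 + 0.0256 + 0.0004 = 0.4616
O = 0.0618 / √(0.3414 × 0.4616) = 0.0618 / 0.396976 = 0.15568

0.156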